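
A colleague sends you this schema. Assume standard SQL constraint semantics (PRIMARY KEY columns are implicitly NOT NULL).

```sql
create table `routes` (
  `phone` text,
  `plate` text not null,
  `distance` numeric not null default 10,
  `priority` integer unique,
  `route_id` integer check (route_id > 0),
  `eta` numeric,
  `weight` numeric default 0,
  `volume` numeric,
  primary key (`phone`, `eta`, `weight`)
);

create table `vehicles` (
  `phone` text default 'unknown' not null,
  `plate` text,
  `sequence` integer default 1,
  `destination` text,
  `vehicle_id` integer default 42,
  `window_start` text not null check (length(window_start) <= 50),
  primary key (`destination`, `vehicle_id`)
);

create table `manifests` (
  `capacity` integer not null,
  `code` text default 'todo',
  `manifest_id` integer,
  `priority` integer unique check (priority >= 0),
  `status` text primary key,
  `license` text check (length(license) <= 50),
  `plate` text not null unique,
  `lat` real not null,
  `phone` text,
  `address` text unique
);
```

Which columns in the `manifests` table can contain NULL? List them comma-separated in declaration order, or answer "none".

code, manifest_id, priority, license, phone, address

- capacity: declared NOT NULL → not nullable.
- code: DEFAULT only fills an omitted column; an explicit NULL is still allowed → nullable.
- manifest_id: no NOT NULL constraint applies → nullable.
- priority: CHECK does not forbid NULL (a CHECK constraint passes when its expression is NULL) → nullable.
- status: part of the PRIMARY KEY, which implies NOT NULL → not nullable.
- license: CHECK does not forbid NULL (a CHECK constraint passes when its expression is NULL) → nullable.
- plate: declared NOT NULL → not nullable.
- lat: declared NOT NULL → not nullable.
- phone: no NOT NULL constraint applies → nullable.
- address: UNIQUE does not imply NOT NULL → nullable.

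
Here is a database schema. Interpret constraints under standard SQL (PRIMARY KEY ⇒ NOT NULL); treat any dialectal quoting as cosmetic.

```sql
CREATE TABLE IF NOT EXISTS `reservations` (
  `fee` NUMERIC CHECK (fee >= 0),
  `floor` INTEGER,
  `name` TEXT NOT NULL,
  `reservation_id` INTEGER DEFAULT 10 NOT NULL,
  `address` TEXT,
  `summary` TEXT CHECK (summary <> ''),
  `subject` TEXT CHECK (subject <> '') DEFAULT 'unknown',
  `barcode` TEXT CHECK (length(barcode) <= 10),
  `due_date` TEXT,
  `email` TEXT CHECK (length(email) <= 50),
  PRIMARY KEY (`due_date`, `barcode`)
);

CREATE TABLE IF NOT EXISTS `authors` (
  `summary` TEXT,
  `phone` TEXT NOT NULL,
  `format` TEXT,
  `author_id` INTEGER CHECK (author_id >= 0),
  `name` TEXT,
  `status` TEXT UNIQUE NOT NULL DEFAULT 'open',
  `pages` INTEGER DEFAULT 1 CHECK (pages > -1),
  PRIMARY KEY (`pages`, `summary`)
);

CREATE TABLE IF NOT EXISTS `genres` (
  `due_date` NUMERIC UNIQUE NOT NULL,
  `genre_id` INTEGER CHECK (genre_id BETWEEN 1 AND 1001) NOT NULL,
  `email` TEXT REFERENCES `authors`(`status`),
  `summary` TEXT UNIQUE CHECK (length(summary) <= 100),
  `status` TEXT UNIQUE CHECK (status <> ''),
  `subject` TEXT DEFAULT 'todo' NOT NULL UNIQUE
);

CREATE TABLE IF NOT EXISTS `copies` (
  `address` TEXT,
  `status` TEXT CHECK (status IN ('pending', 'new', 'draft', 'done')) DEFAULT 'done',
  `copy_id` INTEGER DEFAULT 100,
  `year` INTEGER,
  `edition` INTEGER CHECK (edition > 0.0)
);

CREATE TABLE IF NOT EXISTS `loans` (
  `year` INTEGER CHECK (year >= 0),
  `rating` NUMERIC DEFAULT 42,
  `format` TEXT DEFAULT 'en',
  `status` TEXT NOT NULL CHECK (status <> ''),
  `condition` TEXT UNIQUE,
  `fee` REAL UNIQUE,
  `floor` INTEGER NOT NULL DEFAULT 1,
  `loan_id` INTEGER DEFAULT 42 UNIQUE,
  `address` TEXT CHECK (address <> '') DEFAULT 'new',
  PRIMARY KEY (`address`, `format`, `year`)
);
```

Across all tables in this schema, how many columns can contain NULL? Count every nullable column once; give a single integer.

reservations: 6 nullable (fee, floor, address, summary, subject, email — PK (due_date, barcode) and explicit NOT NULL columns excluded).
authors: 3 nullable (format, author_id, name — PK (pages, summary) and explicit NOT NULL columns excluded).
genres: 3 nullable (email, summary, status — PK none and explicit NOT NULL columns excluded).
copies: 5 nullable (address, status, copy_id, year, edition — PK none and explicit NOT NULL columns excluded).
loans: 4 nullable (rating, condition, fee, loan_id — PK (address, format, year) and explicit NOT NULL columns excluded).
Total: 6 + 3 + 3 + 5 + 4 = 21.

21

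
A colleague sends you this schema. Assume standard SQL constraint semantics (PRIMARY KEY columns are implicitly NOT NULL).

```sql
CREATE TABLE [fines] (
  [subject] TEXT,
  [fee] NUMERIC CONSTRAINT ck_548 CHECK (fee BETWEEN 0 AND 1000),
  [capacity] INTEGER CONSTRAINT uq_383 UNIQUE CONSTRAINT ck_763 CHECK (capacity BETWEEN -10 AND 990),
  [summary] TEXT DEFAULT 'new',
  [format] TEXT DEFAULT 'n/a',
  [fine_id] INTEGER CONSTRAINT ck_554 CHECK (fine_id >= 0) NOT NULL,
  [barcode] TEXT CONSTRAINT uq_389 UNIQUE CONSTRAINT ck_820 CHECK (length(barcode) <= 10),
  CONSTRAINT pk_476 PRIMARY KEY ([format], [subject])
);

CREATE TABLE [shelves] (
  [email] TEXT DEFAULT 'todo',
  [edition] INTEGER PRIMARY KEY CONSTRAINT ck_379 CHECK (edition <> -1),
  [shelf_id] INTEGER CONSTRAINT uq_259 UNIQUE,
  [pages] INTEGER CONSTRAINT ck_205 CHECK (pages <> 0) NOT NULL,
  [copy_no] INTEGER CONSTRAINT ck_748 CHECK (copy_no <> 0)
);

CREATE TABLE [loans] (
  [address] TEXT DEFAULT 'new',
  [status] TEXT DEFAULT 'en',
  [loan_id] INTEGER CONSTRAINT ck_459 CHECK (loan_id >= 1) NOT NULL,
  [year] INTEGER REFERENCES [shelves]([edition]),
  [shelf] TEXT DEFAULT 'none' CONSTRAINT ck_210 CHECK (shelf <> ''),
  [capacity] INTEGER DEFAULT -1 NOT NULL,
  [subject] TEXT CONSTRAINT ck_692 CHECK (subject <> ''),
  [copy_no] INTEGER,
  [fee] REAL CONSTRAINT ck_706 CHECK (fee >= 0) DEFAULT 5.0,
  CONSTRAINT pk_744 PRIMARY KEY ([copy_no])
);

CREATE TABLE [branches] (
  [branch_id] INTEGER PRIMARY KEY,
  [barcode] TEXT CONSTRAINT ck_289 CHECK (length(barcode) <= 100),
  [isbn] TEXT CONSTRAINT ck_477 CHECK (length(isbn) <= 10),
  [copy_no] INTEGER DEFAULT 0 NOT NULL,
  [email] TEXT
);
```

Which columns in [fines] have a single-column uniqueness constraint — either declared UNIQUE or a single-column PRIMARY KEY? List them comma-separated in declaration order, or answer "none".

- subject: part of a composite PRIMARY KEY — only the tuple is unique, not this column on its own.
- fee: no UNIQUE or single-column PK constraint.
- capacity: declared UNIQUE → unique.
- summary: no UNIQUE or single-column PK constraint.
- format: part of a composite PRIMARY KEY — only the tuple is unique, not this column on its own.
- fine_id: no UNIQUE or single-column PK constraint.
- barcode: declared UNIQUE → unique.

capacity, barcode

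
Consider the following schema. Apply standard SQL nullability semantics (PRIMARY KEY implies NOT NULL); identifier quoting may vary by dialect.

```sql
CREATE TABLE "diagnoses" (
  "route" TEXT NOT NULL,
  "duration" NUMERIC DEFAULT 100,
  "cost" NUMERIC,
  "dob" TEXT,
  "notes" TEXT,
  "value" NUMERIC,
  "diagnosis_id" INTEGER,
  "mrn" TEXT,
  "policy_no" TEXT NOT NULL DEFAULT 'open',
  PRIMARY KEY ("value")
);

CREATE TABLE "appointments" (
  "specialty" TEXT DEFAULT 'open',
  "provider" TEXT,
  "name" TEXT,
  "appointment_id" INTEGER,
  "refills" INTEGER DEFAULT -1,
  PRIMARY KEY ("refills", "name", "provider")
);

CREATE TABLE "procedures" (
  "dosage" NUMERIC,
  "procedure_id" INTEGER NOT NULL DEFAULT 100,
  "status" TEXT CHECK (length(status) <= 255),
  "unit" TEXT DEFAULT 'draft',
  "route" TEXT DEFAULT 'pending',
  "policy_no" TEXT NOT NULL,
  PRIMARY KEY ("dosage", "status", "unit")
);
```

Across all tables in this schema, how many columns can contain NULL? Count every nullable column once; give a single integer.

diagnoses: 6 nullable (duration, cost, dob, notes, diagnosis_id, mrn — PK (value) and explicit NOT NULL columns excluded).
appointments: 2 nullable (specialty, appointment_id — PK (refills, name, provider) and explicit NOT NULL columns excluded).
procedures: 1 nullable (route — PK (dosage, status, unit) and explicit NOT NULL columns excluded).
Total: 6 + 2 + 1 = 9.

9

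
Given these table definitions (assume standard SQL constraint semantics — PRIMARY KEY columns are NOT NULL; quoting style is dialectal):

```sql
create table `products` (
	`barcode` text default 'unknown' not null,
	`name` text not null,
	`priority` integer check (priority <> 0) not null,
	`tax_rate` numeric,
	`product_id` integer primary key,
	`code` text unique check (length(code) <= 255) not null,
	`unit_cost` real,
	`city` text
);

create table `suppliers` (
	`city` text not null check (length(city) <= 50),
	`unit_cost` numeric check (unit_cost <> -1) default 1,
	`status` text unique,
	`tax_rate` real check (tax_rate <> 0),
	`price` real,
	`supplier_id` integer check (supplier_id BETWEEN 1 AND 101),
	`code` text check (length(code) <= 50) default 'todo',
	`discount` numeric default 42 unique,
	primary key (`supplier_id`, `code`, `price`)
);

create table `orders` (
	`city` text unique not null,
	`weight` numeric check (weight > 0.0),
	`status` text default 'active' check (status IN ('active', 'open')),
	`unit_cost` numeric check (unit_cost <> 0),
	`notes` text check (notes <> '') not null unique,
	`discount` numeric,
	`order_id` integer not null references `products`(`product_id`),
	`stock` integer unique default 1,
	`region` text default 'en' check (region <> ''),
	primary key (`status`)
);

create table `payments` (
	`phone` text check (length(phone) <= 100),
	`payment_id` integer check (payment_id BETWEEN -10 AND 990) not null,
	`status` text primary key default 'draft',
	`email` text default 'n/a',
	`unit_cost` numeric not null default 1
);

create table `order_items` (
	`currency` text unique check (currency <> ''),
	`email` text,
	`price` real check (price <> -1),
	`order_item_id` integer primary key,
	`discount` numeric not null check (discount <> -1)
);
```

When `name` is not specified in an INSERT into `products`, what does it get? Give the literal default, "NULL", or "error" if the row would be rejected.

error

name has no DEFAULT clause.
Omitting it would insert NULL, but it is declared NOT NULL, so the INSERT fails.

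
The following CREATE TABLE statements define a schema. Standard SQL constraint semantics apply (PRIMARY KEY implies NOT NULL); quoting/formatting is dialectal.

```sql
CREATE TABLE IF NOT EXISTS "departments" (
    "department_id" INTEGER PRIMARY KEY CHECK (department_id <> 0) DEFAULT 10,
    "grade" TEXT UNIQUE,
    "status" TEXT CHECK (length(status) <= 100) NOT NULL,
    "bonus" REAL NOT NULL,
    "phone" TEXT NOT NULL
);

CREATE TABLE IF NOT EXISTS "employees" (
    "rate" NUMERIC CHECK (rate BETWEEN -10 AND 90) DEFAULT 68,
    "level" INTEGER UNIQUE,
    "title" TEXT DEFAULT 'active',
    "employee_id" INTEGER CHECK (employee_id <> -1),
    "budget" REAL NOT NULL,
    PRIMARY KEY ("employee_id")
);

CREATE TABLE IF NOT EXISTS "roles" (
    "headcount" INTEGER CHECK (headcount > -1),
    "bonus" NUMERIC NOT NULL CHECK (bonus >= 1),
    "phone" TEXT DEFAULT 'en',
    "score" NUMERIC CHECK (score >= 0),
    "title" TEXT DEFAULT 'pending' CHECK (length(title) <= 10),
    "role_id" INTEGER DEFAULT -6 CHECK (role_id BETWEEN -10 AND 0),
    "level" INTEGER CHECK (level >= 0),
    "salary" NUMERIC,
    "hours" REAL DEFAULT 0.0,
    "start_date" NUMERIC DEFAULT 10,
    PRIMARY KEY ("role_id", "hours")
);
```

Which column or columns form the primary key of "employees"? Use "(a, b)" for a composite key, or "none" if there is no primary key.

employee_id is declared PRIMARY KEY as a table-level PRIMARY KEY clause.

employee_id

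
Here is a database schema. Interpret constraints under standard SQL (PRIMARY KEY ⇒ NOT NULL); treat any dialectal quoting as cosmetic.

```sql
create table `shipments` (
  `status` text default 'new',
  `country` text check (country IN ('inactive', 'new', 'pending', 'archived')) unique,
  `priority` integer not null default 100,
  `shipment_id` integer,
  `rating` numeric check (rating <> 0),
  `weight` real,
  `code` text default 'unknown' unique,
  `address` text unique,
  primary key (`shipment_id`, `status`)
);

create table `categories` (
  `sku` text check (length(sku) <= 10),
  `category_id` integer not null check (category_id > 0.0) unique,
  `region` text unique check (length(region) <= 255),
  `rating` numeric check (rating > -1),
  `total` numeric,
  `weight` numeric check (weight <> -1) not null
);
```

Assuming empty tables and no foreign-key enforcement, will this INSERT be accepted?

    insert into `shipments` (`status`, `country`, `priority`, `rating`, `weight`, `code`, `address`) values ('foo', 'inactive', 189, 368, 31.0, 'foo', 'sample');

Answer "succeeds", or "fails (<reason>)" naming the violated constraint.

shipment_id is omitted from the column list and has no DEFAULT, so it would receive NULL.
But shipment_id is part of the PRIMARY KEY (implied NOT NULL).

fails (NOT NULL on shipment_id)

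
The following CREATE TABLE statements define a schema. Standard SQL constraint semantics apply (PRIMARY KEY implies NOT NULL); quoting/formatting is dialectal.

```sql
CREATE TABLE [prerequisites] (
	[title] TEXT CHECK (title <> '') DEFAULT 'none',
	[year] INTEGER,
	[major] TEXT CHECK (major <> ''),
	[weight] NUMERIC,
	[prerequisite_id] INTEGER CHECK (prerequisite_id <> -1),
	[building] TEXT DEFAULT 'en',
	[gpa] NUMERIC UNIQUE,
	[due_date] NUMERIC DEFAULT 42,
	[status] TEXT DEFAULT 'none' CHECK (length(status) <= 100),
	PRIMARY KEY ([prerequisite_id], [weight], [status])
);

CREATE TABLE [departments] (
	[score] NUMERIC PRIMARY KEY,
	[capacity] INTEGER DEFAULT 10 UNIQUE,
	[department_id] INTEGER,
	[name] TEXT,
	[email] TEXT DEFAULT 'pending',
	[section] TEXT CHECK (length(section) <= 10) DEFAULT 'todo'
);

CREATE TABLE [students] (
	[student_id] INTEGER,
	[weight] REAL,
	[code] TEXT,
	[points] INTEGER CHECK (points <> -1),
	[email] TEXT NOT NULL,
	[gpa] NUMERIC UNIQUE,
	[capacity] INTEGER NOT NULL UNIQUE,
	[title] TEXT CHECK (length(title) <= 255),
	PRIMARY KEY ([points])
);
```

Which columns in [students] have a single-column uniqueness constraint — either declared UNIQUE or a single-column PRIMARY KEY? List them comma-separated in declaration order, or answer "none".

points, gpa, capacity

- student_id: no UNIQUE or single-column PK constraint.
- weight: no UNIQUE or single-column PK constraint.
- code: no UNIQUE or single-column PK constraint.
- points: single-column PRIMARY KEY → unique.
- email: no UNIQUE or single-column PK constraint.
- gpa: declared UNIQUE → unique.
- capacity: declared UNIQUE → unique.
- title: no UNIQUE or single-column PK constraint.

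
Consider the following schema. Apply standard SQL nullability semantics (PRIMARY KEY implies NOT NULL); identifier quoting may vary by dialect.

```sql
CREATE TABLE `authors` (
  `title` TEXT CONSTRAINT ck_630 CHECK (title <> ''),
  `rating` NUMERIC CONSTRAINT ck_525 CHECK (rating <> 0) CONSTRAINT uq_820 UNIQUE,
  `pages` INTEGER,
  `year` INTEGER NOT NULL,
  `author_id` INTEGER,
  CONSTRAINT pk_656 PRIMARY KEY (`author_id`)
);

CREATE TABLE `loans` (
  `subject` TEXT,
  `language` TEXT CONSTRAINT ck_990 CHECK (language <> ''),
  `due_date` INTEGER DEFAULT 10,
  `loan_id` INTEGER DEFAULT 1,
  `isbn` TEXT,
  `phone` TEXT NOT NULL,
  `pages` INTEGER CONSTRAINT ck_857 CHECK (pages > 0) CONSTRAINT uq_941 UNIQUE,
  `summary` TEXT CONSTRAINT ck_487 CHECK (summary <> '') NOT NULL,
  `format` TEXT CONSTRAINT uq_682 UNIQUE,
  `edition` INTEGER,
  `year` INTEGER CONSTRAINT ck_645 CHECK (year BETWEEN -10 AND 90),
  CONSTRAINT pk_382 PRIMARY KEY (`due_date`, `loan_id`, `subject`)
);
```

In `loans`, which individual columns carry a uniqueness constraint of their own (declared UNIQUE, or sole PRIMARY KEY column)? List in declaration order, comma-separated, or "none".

- subject: part of a composite PRIMARY KEY — only the tuple is unique, not this column on its own.
- language: no UNIQUE or single-column PK constraint.
- due_date: part of a composite PRIMARY KEY — only the tuple is unique, not this column on its own.
- loan_id: part of a composite PRIMARY KEY — only the tuple is unique, not this column on its own.
- isbn: no UNIQUE or single-column PK constraint.
- phone: no UNIQUE or single-column PK constraint.
- pages: declared UNIQUE → unique.
- summary: no UNIQUE or single-column PK constraint.
- format: declared UNIQUE → unique.
- edition: no UNIQUE or single-column PK constraint.
- year: no UNIQUE or single-column PK constraint.

pages, format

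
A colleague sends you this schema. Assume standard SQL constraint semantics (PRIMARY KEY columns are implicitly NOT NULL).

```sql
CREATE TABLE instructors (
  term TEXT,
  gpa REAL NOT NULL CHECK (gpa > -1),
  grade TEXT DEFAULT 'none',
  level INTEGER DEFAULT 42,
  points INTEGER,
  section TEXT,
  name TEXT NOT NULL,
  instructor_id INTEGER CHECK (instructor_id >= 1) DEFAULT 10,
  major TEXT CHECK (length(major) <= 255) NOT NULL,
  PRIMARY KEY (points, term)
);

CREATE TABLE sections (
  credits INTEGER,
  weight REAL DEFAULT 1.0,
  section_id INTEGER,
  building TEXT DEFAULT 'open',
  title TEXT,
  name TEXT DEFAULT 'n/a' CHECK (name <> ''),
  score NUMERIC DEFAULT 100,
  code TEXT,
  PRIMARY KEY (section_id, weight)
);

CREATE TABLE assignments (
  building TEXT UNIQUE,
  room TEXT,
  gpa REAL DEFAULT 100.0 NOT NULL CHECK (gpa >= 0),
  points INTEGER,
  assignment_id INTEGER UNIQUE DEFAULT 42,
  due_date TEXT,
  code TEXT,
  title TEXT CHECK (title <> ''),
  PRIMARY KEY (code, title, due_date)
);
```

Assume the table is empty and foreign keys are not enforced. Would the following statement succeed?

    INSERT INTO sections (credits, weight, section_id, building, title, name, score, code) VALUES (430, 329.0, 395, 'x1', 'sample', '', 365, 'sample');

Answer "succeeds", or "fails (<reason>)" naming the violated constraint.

The value '' for name violates CHECK (name <> '').

fails (CHECK on name)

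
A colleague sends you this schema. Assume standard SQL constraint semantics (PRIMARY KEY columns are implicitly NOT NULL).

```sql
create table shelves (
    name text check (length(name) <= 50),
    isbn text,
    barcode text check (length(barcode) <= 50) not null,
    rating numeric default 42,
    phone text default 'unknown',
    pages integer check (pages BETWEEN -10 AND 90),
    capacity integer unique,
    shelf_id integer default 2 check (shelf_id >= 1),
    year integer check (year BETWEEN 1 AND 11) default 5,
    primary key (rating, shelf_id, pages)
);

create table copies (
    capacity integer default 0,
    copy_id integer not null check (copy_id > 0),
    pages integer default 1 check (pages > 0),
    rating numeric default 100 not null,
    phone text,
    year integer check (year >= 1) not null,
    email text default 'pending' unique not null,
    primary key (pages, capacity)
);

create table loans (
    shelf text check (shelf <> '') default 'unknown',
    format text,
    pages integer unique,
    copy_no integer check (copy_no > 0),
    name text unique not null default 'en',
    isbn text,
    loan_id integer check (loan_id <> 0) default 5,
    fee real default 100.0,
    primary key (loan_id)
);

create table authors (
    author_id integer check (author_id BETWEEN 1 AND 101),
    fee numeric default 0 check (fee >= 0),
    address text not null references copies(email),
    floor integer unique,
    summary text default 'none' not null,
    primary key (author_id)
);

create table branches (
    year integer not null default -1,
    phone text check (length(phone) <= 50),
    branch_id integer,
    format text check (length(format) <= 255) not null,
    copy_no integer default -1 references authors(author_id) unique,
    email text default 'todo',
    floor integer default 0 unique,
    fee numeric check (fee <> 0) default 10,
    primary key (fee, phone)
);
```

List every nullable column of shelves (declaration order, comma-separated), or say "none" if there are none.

name, isbn, phone, capacity, year

- name: CHECK does not forbid NULL (a CHECK constraint passes when its expression is NULL) → nullable.
- isbn: no NOT NULL constraint applies → nullable.
- barcode: declared NOT NULL → not nullable.
- rating: part of the PRIMARY KEY, which implies NOT NULL → not nullable.
- phone: DEFAULT only fills an omitted column; an explicit NULL is still allowed → nullable.
- pages: part of the PRIMARY KEY, which implies NOT NULL → not nullable.
- capacity: UNIQUE does not imply NOT NULL → nullable.
- shelf_id: part of the PRIMARY KEY, which implies NOT NULL → not nullable.
- year: CHECK does not forbid NULL (a CHECK constraint passes when its expression is NULL) → nullable.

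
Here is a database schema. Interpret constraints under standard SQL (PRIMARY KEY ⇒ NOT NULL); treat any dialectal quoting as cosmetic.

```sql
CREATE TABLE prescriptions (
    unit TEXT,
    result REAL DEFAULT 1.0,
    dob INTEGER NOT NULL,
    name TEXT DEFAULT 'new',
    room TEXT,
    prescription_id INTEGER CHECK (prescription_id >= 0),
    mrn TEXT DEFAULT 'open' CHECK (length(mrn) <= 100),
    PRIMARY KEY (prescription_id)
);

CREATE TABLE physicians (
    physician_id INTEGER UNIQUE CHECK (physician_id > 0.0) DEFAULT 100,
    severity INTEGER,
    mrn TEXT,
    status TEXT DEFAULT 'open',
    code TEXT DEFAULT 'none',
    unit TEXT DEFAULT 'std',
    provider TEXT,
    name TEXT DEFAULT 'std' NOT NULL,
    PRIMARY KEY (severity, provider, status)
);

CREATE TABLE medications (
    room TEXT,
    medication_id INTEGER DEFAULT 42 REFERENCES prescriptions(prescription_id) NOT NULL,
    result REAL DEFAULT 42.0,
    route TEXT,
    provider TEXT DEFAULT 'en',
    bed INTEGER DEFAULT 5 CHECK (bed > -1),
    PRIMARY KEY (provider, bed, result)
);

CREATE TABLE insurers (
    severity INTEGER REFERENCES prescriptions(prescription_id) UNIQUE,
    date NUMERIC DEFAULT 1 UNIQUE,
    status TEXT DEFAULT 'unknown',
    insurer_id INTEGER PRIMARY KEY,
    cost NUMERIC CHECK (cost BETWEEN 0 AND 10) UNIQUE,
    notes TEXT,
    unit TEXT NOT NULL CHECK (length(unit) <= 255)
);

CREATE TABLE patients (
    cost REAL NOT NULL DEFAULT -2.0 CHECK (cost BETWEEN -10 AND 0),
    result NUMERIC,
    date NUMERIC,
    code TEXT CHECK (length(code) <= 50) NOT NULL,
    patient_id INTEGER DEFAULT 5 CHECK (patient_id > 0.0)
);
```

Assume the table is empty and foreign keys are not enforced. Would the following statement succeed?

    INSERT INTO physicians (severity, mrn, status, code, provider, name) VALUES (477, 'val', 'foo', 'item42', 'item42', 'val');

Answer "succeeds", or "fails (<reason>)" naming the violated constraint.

succeeds

NOT NULL columns: name is supplied; provider is supplied; severity is supplied; status is supplied.
No constraint is violated.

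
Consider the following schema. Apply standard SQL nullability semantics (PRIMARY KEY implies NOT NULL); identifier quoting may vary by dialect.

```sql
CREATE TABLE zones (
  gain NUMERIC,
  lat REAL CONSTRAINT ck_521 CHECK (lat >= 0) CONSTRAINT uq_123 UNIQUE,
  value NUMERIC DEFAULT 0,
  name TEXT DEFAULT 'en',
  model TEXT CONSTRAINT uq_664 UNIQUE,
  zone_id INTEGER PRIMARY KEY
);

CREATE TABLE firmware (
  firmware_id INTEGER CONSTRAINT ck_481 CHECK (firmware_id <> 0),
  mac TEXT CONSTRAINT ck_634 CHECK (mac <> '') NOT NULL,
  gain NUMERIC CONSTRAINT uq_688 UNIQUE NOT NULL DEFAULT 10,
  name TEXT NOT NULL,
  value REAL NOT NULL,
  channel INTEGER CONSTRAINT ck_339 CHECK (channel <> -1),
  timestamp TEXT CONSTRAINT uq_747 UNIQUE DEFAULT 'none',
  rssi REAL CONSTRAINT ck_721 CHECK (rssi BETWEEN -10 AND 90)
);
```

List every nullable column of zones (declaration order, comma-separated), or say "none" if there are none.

- gain: no NOT NULL constraint applies → nullable.
- lat: CHECK does not forbid NULL (a CHECK constraint passes when its expression is NULL) → nullable.
- value: DEFAULT only fills an omitted column; an explicit NULL is still allowed → nullable.
- name: DEFAULT only fills an omitted column; an explicit NULL is still allowed → nullable.
- model: UNIQUE does not imply NOT NULL → nullable.
- zone_id: part of the PRIMARY KEY, which implies NOT NULL → not nullable.

gain, lat, value, name, model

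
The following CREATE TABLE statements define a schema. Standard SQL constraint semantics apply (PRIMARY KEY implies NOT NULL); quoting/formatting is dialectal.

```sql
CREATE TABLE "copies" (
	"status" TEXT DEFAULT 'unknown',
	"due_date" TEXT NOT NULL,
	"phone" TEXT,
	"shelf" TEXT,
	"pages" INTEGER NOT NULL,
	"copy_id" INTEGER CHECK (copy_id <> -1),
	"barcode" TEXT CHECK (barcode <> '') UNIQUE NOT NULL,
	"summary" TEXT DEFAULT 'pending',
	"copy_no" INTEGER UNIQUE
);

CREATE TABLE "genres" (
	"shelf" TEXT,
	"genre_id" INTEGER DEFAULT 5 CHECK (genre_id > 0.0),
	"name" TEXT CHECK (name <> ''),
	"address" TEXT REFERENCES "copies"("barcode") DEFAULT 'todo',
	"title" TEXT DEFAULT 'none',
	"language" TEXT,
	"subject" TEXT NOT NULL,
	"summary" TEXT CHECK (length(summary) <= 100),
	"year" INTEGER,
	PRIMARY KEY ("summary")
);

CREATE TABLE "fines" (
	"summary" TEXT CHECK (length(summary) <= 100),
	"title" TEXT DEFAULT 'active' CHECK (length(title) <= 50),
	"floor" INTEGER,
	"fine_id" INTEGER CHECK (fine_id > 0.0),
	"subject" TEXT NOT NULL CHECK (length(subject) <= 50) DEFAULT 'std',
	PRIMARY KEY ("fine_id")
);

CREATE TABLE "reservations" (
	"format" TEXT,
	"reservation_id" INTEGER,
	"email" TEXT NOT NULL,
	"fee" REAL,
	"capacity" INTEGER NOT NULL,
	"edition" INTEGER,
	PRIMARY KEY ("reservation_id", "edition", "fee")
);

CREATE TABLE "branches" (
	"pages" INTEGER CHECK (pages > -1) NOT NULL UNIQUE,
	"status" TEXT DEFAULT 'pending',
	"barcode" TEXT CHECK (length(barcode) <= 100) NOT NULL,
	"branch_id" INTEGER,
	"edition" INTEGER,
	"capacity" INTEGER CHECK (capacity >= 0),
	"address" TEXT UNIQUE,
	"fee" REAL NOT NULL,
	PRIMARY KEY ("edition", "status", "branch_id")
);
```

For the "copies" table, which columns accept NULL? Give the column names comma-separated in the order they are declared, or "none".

status, phone, shelf, copy_id, summary, copy_no

- status: DEFAULT only fills an omitted column; an explicit NULL is still allowed → nullable.
- due_date: declared NOT NULL → not nullable.
- phone: no NOT NULL constraint applies → nullable.
- shelf: no NOT NULL constraint applies → nullable.
- pages: declared NOT NULL → not nullable.
- copy_id: CHECK does not forbid NULL (a CHECK constraint passes when its expression is NULL) → nullable.
- barcode: declared NOT NULL → not nullable.
- summary: DEFAULT only fills an omitted column; an explicit NULL is still allowed → nullable.
- copy_no: UNIQUE does not imply NOT NULL → nullable.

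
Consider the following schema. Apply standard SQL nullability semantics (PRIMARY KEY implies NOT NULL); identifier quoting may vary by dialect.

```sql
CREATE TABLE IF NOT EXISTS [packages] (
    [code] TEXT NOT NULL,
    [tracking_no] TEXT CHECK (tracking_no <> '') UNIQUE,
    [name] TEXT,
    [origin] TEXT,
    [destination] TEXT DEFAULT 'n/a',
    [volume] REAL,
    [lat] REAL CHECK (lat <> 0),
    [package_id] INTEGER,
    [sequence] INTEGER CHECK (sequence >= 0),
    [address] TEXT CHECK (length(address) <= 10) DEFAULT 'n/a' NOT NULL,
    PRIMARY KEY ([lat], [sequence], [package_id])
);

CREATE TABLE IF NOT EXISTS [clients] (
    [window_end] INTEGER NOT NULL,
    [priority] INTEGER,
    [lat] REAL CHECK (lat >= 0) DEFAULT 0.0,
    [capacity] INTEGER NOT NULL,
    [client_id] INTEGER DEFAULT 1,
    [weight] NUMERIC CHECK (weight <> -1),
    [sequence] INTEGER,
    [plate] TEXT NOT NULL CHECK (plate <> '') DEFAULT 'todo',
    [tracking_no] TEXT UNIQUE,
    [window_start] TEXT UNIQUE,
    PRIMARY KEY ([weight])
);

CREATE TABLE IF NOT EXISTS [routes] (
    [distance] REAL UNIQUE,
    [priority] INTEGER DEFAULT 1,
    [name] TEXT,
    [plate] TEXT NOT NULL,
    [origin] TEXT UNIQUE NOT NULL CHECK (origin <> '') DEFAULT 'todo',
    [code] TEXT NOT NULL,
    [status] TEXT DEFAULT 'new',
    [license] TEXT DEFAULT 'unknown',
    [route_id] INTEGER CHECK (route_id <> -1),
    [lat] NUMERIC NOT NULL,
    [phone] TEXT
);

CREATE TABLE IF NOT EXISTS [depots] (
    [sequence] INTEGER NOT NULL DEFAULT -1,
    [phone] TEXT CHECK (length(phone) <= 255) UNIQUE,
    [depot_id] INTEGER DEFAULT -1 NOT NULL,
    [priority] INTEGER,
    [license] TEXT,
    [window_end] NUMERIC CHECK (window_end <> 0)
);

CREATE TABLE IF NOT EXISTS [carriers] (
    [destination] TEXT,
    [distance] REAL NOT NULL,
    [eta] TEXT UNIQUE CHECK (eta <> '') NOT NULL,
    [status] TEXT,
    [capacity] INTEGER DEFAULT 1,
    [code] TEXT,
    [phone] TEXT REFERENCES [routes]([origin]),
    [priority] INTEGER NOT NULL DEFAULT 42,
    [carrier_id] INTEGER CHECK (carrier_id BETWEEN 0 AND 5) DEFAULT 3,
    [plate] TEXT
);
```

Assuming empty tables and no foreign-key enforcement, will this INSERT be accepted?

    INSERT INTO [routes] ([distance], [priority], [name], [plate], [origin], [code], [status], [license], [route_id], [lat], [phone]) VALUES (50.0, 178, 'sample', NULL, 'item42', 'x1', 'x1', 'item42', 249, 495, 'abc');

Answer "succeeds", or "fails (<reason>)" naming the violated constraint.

fails (NOT NULL on plate)

plate is explicitly set to NULL, but plate is declared NOT NULL.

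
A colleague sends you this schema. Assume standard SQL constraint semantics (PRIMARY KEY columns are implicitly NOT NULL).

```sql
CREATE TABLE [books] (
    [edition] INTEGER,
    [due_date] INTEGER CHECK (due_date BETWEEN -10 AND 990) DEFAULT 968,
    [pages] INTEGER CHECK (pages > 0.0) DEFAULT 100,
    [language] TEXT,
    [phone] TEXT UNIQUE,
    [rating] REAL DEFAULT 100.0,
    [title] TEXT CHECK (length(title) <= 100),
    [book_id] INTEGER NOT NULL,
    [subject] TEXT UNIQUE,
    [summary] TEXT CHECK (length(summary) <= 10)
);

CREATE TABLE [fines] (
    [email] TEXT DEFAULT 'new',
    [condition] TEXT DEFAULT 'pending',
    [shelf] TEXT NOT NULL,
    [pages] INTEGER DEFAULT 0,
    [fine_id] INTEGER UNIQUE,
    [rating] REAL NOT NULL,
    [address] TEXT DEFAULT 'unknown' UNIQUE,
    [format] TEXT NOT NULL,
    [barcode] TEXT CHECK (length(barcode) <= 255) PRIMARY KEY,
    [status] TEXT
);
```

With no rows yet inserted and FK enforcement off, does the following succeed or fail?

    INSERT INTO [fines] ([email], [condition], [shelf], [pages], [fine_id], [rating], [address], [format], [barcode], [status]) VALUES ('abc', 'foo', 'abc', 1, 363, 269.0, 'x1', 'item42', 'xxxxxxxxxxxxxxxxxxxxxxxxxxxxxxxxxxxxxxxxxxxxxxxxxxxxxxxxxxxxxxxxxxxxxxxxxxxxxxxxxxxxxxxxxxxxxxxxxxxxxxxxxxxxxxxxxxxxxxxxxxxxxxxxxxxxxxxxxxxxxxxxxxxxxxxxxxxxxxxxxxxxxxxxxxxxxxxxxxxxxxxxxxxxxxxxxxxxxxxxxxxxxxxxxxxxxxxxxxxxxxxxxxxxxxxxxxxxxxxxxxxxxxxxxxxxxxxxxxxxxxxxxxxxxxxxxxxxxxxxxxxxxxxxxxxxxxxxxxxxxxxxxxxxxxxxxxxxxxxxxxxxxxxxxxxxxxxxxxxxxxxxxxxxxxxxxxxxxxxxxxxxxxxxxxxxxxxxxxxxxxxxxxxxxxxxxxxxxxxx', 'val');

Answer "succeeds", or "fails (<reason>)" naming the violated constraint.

The value 'xxxxxxxxxxxxxxxxxxxxxxxxxxxxxxxxxxxxxxxxxxxxxxxxxxxxxxxxxxxxxxxxxxxxxxxxxxxxxxxxxxxxxxxxxxxxxxxxxxxxxxxxxxxxxxxxxxxxxxxxxxxxxxxxxxxxxxxxxxxxxxxxxxxxxxxxxxxxxxxxxxxxxxxxxxxxxxxxxxxxxxxxxxxxxxxxxxxxxxxxxxxxxxxxxxxxxxxxxxxxxxxxxxxxxxxxxxxxxxxxxxxxxxxxxxxxxxxxxxxxxxxxxxxxxxxxxxxxxxxxxxxxxxxxxxxxxxxxxxxxxxxxxxxxxxxxxxxxxxxxxxxxxxxxxxxxxxxxxxxxxxxxxxxxxxxxxxxxxxxxxxxxxxxxxxxxxxxxxxxxxxxxxxxxxxxxxxxxxxxx' for barcode violates CHECK (length(barcode) <= 255).

fails (CHECK on barcode)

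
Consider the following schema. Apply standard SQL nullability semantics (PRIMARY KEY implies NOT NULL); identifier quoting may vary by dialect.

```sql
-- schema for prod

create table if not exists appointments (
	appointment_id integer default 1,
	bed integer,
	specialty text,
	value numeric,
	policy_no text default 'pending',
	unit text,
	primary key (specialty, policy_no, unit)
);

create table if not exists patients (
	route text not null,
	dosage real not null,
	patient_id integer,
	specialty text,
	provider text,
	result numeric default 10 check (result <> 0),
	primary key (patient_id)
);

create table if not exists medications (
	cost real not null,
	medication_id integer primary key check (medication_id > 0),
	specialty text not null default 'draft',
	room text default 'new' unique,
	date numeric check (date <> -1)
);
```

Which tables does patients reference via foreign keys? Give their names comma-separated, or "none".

No column in patients has a REFERENCES clause.

none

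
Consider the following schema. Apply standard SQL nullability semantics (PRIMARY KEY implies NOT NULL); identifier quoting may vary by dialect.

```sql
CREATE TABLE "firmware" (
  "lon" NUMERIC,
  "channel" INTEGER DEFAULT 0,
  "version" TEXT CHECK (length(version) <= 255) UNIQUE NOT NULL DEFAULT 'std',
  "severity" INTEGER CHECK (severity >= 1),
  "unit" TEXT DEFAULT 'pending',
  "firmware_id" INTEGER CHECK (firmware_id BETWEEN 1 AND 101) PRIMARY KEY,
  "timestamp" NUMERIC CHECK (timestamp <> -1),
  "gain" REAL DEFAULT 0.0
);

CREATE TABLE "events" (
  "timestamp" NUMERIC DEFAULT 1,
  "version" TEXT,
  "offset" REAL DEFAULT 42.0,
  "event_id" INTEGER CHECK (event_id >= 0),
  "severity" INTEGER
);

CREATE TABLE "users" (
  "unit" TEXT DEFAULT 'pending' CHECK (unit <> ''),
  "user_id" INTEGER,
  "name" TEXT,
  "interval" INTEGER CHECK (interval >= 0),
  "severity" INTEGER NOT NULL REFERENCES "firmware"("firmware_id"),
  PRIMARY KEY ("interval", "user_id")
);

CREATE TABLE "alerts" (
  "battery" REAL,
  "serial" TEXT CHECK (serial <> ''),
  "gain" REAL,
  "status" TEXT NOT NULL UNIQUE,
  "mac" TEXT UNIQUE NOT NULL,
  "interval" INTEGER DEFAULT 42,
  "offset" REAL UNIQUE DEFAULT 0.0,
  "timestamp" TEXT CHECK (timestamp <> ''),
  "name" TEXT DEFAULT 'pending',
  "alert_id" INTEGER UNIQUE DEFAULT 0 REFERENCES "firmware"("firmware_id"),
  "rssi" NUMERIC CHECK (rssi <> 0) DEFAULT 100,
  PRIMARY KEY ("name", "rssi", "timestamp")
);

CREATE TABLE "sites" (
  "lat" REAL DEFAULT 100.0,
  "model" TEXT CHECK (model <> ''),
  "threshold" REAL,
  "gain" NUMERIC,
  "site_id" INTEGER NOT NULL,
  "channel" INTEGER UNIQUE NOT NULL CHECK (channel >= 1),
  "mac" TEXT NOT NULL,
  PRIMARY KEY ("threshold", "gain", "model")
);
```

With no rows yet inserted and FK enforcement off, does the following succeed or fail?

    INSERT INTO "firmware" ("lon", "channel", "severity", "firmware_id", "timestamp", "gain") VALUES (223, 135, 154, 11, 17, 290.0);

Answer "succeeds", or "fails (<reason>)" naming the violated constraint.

succeeds

NOT NULL columns: firmware_id is supplied; version defaults to 'std'.
CHECK constraints: 154 satisfies (severity >= 1); 11 satisfies (firmware_id BETWEEN 1 AND 101); 17 satisfies (timestamp <> -1).
No constraint is violated.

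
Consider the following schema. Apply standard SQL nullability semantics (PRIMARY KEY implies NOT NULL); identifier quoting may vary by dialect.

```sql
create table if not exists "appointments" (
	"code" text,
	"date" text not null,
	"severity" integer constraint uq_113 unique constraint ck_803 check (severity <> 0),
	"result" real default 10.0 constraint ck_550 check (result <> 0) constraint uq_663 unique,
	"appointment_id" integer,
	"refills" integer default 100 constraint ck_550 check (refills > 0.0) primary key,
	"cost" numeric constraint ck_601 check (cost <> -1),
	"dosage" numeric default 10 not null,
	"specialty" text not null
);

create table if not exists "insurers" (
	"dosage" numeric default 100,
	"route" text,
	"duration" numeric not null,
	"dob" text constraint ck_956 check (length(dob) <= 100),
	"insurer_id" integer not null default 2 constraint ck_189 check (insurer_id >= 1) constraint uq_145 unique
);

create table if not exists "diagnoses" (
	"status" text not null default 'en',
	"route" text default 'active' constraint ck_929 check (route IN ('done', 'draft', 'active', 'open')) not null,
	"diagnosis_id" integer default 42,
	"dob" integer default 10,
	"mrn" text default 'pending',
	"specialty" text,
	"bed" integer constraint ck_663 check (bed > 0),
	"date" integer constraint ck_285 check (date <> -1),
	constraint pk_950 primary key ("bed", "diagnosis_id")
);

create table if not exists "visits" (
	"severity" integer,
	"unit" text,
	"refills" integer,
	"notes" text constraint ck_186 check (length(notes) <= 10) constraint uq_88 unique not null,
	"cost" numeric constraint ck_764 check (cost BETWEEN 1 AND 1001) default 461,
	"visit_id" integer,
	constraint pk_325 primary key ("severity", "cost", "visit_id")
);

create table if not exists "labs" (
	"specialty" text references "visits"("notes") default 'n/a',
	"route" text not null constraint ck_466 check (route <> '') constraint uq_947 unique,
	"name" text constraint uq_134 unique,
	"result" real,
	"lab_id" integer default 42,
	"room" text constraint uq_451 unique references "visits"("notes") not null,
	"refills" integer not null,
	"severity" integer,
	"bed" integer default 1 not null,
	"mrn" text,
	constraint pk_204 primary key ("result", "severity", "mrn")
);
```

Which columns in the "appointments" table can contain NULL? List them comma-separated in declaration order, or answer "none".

code, severity, result, appointment_id, cost

- code: no NOT NULL constraint applies → nullable.
- date: declared NOT NULL → not nullable.
- severity: CHECK does not forbid NULL (a CHECK constraint passes when its expression is NULL) → nullable.
- result: CHECK does not forbid NULL (a CHECK constraint passes when its expression is NULL) → nullable.
- appointment_id: no NOT NULL constraint applies → nullable.
- refills: part of the PRIMARY KEY, which implies NOT NULL → not nullable.
- cost: CHECK does not forbid NULL (a CHECK constraint passes when its expression is NULL) → nullable.
- dosage: declared NOT NULL → not nullable.
- specialty: declared NOT NULL → not nullable.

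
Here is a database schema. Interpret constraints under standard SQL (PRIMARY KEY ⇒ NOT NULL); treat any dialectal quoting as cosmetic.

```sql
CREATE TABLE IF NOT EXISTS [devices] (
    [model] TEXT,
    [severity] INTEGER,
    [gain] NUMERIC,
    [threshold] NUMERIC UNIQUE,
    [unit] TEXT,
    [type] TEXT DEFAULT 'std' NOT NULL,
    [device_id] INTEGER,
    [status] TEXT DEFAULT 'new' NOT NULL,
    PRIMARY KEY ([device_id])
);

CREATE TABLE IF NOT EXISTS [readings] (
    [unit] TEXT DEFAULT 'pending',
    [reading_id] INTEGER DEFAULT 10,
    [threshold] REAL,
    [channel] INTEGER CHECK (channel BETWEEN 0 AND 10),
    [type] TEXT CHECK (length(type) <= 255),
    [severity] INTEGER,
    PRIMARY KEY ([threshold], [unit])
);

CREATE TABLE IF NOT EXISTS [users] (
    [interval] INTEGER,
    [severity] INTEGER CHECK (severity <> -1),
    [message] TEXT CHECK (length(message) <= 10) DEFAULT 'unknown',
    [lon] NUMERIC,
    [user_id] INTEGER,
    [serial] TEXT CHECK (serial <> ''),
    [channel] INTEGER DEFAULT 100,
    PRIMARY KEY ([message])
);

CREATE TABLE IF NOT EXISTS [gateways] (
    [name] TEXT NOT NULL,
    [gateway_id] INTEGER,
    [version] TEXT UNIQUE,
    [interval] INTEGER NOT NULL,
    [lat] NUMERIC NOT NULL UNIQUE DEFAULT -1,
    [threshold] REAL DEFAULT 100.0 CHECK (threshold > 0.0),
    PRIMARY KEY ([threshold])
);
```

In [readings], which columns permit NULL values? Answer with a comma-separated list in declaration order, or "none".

reading_id, channel, type, severity

- unit: part of the PRIMARY KEY, which implies NOT NULL → not nullable.
- reading_id: DEFAULT only fills an omitted column; an explicit NULL is still allowed → nullable.
- threshold: part of the PRIMARY KEY, which implies NOT NULL → not nullable.
- channel: CHECK does not forbid NULL (a CHECK constraint passes when its expression is NULL) → nullable.
- type: CHECK does not forbid NULL (a CHECK constraint passes when its expression is NULL) → nullable.
- severity: no NOT NULL constraint applies → nullable.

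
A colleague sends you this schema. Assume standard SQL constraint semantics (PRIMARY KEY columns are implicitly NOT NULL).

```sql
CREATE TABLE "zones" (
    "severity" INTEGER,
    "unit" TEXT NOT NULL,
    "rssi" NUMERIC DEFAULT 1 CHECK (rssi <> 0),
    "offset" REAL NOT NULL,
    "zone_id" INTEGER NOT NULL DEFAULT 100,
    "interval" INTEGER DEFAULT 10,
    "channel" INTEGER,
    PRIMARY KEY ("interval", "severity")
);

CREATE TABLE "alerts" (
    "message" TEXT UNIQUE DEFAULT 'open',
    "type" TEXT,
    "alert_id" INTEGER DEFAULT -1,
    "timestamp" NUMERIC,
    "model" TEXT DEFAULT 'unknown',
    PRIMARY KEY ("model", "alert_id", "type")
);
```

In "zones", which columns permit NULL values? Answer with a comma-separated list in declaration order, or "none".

- severity: part of the PRIMARY KEY, which implies NOT NULL → not nullable.
- unit: declared NOT NULL → not nullable.
- rssi: CHECK does not forbid NULL (a CHECK constraint passes when its expression is NULL) → nullable.
- offset: declared NOT NULL → not nullable.
- zone_id: declared NOT NULL → not nullable.
- interval: part of the PRIMARY KEY, which implies NOT NULL → not nullable.
- channel: no NOT NULL constraint applies → nullable.

rssi, channel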